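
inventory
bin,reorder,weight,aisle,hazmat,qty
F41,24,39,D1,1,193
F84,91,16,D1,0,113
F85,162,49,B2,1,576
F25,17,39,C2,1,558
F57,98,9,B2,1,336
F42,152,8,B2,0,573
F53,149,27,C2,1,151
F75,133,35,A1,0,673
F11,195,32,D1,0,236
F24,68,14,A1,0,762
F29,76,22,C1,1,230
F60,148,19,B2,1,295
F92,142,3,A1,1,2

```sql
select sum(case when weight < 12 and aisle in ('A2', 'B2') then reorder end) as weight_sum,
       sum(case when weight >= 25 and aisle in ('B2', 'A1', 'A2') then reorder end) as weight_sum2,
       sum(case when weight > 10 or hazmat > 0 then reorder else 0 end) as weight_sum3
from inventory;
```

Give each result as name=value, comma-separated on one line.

[weight_sum: weight < 12 and aisle in ('A2', 'B2')]
bin=F41: ✗
bin=F84: ✗
bin=F85: ✗
bin=F25: ✗
bin=F57: ✓ → 98
bin=F42: ✓ → 152
bin=F53: ✗
bin=F75: ✗
bin=F11: ✗
bin=F24: ✗
bin=F29: ✗
bin=F60: ✗
bin=F92: ✗
weight_sum = 98 + 152 = 250
—
[weight_sum2: weight >= 25 and aisle in ('B2', 'A1', 'A2')]
bin=F41: ✗
bin=F84: ✗
bin=F85: ✓ → 162
bin=F25: ✗
bin=F57: ✗
bin=F42: ✗
bin=F53: ✗
bin=F75: ✓ → 133
bin=F11: ✗
bin=F24: ✗
bin=F29: ✗
bin=F60: ✗
bin=F92: ✗
weight_sum2 = 162 + 133 = 295
—
[weight_sum3: weight > 10 or hazmat > 0]
bin=F41: ✓ → 24
bin=F84: ✓ → 91
bin=F85: ✓ → 162
bin=F25: ✓ → 17
bin=F57: ✓ → 98
bin=F42: ✗
bin=F53: ✓ → 149
bin=F75: ✓ → 133
bin=F11: ✓ → 195
bin=F24: ✓ → 68
bin=F29: ✓ → 76
bin=F60: ✓ → 148
bin=F92: ✓ → 142
weight_sum3 = 24 + 91 + 162 + 17 + 98 + 149 + 133 + 195 + 68 + 76 + 148 + 142 = 1303

weight_sum=250, weight_sum2=295, weight_sum3=1303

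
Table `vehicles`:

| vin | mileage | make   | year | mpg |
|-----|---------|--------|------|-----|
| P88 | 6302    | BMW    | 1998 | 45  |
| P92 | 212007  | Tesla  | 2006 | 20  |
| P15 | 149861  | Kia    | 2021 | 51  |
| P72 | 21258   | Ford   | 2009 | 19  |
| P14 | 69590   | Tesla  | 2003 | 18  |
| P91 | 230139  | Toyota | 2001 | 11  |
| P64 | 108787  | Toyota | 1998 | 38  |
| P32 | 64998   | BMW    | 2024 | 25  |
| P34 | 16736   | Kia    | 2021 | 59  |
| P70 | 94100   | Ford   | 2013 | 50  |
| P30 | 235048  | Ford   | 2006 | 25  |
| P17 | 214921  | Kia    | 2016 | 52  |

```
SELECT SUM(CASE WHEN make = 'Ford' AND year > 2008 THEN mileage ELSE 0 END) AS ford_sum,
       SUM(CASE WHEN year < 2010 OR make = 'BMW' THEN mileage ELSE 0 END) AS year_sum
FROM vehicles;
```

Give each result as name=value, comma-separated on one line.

[ford_sum: make = 'Ford' AND year > 2008]
vin=P88: ✗
vin=P92: ✗
vin=P15: ✗
vin=P72: ✓ → 21258
vin=P14: ✗
vin=P91: ✗
vin=P64: ✗
vin=P32: ✗
vin=P34: ✗
vin=P70: ✓ → 94100
vin=P30: ✗
vin=P17: ✗
ford_sum = 21258 + 94100 = 115358
—
[year_sum: year < 2010 OR make = 'BMW']
vin=P88: ✓ → 6302
vin=P92: ✓ → 212007
vin=P15: ✗
vin=P72: ✓ → 21258
vin=P14: ✓ → 69590
vin=P91: ✓ → 230139
vin=P64: ✓ → 108787
vin=P32: ✓ → 64998
vin=P34: ✗
vin=P70: ✗
vin=P30: ✓ → 235048
vin=P17: ✗
year_sum = 6302 + 212007 + 21258 + 69590 + 230139 + 108787 + 64998 + 235048 = 948129

ford_sum=115358, year_sum=948129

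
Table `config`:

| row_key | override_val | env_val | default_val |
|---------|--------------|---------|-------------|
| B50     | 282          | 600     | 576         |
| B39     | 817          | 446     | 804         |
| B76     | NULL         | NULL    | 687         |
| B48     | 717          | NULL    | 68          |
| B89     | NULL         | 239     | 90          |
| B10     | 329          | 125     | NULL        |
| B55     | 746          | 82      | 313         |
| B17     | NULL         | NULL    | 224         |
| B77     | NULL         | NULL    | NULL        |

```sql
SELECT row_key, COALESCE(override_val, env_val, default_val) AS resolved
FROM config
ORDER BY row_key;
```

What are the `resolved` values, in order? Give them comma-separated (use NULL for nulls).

329, 224, 817, 717, 282, 746, 687, NULL, 239

row_key=B10: override_val=329 → 329
row_key=B17: override_val=NULL, env_val=NULL, default_val=224 → 224
row_key=B39: override_val=817 → 817
row_key=B48: override_val=717 → 717
row_key=B50: override_val=282 → 282
row_key=B55: override_val=746 → 746
row_key=B76: override_val=NULL, env_val=NULL, default_val=687 → 687
row_key=B77: override_val=NULL, env_val=NULL, default_val=NULL (all NULL) → NULL
row_key=B89: override_val=NULL, env_val=239 → 239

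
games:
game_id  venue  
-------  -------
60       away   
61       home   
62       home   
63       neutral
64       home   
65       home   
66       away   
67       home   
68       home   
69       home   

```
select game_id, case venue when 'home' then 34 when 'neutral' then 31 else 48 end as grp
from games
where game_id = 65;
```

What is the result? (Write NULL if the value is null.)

game_id = 65: venue=home.
venue='home' → true → 34

34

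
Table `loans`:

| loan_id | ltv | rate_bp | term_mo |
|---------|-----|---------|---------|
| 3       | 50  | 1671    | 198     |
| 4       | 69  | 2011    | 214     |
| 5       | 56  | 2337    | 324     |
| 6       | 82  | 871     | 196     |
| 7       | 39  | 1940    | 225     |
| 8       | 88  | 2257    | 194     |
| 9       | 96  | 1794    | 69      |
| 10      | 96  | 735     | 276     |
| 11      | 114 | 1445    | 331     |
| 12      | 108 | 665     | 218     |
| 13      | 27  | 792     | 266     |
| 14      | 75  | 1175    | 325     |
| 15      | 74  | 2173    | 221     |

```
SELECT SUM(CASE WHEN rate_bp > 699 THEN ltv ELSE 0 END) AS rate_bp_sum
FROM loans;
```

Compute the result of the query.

loan_id=3: ✓ → 50
loan_id=4: ✓ → 69
loan_id=5: ✓ → 56
loan_id=6: ✓ → 82
loan_id=7: ✓ → 39
loan_id=8: ✓ → 88
loan_id=9: ✓ → 96
loan_id=10: ✓ → 96
loan_id=11: ✓ → 114
loan_id=12: ✗
loan_id=13: ✓ → 27
loan_id=14: ✓ → 75
loan_id=15: ✓ → 74
rate_bp_sum = 50 + 69 + 56 + 82 + 39 + 88 + 96 + 96 + 114 + 27 + 75 + 74 = 866

866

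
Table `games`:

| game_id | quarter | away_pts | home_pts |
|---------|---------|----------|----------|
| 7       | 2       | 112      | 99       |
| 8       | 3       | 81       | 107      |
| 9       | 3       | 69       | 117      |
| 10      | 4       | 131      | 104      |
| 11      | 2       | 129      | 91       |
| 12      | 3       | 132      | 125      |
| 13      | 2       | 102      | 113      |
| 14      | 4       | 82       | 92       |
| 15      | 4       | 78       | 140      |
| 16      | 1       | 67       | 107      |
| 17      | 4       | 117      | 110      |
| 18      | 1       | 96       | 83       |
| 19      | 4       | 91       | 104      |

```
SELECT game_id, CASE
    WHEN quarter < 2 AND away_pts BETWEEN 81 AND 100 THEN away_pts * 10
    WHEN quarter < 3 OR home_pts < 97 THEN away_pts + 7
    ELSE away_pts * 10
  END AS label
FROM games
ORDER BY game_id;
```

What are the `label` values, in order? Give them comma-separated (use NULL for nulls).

119, 810, 690, 1310, 136, 1320, 109, 89, 780, 74, 1170, 960, 910

game_id=7: quarter < 3 OR home_pts < 97 → 119
game_id=8: ELSE → 810
game_id=9: ELSE → 690
game_id=10: ELSE → 1310
game_id=11: quarter < 3 OR home_pts < 97 → 136
game_id=12: ELSE → 1320
game_id=13: quarter < 3 OR home_pts < 97 → 109
game_id=14: quarter < 3 OR home_pts < 97 → 89
game_id=15: ELSE → 780
game_id=16: quarter < 3 OR home_pts < 97 → 74
game_id=17: ELSE → 1170
game_id=18: quarter < 2 AND away_pts BETWEEN 81 AND 100 → 960
game_id=19: ELSE → 910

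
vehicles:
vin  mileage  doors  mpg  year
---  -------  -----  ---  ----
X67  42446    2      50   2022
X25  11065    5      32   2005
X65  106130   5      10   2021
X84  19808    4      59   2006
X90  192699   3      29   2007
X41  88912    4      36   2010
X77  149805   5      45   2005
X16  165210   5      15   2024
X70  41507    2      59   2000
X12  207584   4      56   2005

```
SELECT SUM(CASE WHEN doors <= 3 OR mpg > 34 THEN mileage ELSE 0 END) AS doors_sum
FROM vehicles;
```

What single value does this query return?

vin=X67: ✓ → 42446
vin=X25: ✗
vin=X65: ✗
vin=X84: ✓ → 19808
vin=X90: ✓ → 192699
vin=X41: ✓ → 88912
vin=X77: ✓ → 149805
vin=X16: ✗
vin=X70: ✓ → 41507
vin=X12: ✓ → 207584
doors_sum = 42446 + 19808 + 192699 + 88912 + 149805 + 41507 + 207584 = 742761

742761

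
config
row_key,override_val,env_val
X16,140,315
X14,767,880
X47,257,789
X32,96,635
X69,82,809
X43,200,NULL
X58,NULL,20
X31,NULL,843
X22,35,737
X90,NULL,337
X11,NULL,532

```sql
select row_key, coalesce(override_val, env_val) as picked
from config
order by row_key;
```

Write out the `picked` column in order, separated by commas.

row_key=X11: override_val=NULL, env_val=532 → 532
row_key=X14: override_val=767 → 767
row_key=X16: override_val=140 → 140
row_key=X22: override_val=35 → 35
row_key=X31: override_val=NULL, env_val=843 → 843
row_key=X32: override_val=96 → 96
row_key=X43: override_val=200 → 200
row_key=X47: override_val=257 → 257
row_key=X58: override_val=NULL, env_val=20 → 20
row_key=X69: override_val=82 → 82
row_key=X90: override_val=NULL, env_val=337 → 337

532, 767, 140, 35, 843, 96, 200, 257, 20, 82, 337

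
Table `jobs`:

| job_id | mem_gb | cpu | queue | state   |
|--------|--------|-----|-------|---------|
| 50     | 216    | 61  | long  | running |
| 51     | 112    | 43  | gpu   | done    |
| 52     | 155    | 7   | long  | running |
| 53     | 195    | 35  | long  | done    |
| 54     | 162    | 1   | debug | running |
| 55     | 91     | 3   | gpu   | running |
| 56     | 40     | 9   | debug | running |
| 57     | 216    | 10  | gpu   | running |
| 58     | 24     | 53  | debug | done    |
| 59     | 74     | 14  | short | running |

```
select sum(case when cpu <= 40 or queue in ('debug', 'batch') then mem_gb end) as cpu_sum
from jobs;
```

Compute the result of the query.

957

job_id=50: ✗
job_id=51: ✗
job_id=52: ✓ → 155
job_id=53: ✓ → 195
job_id=54: ✓ → 162
job_id=55: ✓ → 91
job_id=56: ✓ → 40
job_id=57: ✓ → 216
job_id=58: ✓ → 24
job_id=59: ✓ → 74
cpu_sum = 155 + 195 + 162 + 91 + 40 + 216 + 24 + 74 = 957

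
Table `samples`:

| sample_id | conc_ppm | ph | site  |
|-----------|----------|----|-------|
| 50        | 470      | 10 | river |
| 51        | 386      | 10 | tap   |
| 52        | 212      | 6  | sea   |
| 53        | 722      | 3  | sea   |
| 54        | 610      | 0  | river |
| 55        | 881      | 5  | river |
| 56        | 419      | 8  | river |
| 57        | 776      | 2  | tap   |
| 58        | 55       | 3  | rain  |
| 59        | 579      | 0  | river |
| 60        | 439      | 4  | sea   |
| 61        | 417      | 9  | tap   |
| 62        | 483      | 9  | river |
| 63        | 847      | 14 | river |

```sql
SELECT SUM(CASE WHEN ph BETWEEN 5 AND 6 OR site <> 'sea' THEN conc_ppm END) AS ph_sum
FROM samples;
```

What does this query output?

sample_id=50: ✓ → 470
sample_id=51: ✓ → 386
sample_id=52: ✓ → 212
sample_id=53: ✗
sample_id=54: ✓ → 610
sample_id=55: ✓ → 881
sample_id=56: ✓ → 419
sample_id=57: ✓ → 776
sample_id=58: ✓ → 55
sample_id=59: ✓ → 579
sample_id=60: ✗
sample_id=61: ✓ → 417
sample_id=62: ✓ → 483
sample_id=63: ✓ → 847
ph_sum = 470 + 386 + 212 + 610 + 881 + 419 + 776 + 55 + 579 + 417 + 483 + 847 = 6135

6135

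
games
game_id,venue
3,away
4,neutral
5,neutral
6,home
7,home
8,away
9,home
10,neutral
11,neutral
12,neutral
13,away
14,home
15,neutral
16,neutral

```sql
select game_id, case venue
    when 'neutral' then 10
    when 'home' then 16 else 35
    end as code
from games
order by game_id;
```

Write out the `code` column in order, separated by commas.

35, 10, 10, 16, 16, 35, 16, 10, 10, 10, 35, 16, 10, 10

game_id=3: ELSE → 35
game_id=4: venue='neutral' → 10
game_id=5: venue='neutral' → 10
game_id=6: venue='home' → 16
game_id=7: venue='home' → 16
game_id=8: ELSE → 35
game_id=9: venue='home' → 16
game_id=10: venue='neutral' → 10
game_id=11: venue='neutral' → 10
game_id=12: venue='neutral' → 10
game_id=13: ELSE → 35
game_id=14: venue='home' → 16
game_id=15: venue='neutral' → 10
game_id=16: venue='neutral' → 10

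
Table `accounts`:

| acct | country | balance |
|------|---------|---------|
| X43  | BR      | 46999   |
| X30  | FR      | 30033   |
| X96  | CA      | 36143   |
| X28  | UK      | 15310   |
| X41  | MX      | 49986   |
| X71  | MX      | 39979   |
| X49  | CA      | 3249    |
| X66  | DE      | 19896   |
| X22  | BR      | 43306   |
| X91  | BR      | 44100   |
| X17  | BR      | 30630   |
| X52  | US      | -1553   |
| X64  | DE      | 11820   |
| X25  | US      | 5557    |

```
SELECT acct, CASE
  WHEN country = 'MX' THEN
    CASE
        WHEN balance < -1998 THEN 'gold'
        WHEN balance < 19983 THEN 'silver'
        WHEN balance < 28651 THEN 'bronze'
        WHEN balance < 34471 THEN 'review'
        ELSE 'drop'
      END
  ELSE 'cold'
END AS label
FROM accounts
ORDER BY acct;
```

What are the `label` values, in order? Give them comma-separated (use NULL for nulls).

acct=X17: country='BR' → outer ELSE → cold
acct=X22: country='BR' → outer ELSE → cold
acct=X25: country='US' → outer ELSE → cold
acct=X28: country='UK' → outer ELSE → cold
acct=X30: country='FR' → outer ELSE → cold
acct=X41: country='MX' → inner[ELSE] → drop
acct=X43: country='BR' → outer ELSE → cold
acct=X49: country='CA' → outer ELSE → cold
acct=X52: country='US' → outer ELSE → cold
acct=X64: country='DE' → outer ELSE → cold
acct=X66: country='DE' → outer ELSE → cold
acct=X71: country='MX' → inner[ELSE] → drop
acct=X91: country='BR' → outer ELSE → cold
acct=X96: country='CA' → outer ELSE → cold

cold, cold, cold, cold, cold, drop, cold, cold, cold, cold, cold, drop, cold, cold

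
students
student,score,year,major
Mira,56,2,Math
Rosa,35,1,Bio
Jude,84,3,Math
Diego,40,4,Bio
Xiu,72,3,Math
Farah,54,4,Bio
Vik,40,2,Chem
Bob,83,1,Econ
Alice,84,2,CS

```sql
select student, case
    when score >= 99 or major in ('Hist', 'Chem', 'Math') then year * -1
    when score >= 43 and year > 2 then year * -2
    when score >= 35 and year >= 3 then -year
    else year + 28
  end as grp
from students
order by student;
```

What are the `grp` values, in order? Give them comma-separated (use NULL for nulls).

30, 29, -4, -8, -3, -2, 29, -2, -3

student=Alice: ELSE → 30
student=Bob: ELSE → 29
student=Diego: score >= 35 and year >= 3 → -4
student=Farah: score >= 43 and year > 2 → -8
student=Jude: score >= 99 or major in ('Hist', 'Chem', 'Math') → -3
student=Mira: score >= 99 or major in ('Hist', 'Chem', 'Math') → -2
student=Rosa: ELSE → 29
student=Vik: score >= 99 or major in ('Hist', 'Chem', 'Math') → -2
student=Xiu: score >= 99 or major in ('Hist', 'Chem', 'Math') → -3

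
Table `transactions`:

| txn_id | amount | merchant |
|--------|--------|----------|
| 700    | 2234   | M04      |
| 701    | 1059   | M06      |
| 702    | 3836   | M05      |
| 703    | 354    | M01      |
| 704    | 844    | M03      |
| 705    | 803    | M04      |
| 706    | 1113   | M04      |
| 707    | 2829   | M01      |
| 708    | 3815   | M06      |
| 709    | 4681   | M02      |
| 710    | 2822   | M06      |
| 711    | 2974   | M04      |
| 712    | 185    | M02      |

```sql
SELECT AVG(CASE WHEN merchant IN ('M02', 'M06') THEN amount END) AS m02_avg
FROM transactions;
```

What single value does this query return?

txn_id=700: ✗
txn_id=701: ✓ → 1059
txn_id=702: ✗
txn_id=703: ✗
txn_id=704: ✗
txn_id=705: ✗
txn_id=706: ✗
txn_id=707: ✗
txn_id=708: ✓ → 3815
txn_id=709: ✓ → 4681
txn_id=710: ✓ → 2822
txn_id=711: ✗
txn_id=712: ✓ → 185
m02_avg = (1059 + 3815 + 4681 + 2822 + 185) / 5 = 2512.4

2512.4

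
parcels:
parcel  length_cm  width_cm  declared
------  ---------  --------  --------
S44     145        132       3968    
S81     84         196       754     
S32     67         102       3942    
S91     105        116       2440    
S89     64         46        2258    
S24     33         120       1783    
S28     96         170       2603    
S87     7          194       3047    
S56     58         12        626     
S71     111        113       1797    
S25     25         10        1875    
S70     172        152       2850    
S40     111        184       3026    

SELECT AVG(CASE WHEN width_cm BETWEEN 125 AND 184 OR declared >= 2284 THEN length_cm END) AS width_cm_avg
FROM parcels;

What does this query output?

parcel=S44: ✓ → 145
parcel=S81: ✗
parcel=S32: ✓ → 67
parcel=S91: ✓ → 105
parcel=S89: ✗
parcel=S24: ✗
parcel=S28: ✓ → 96
parcel=S87: ✓ → 7
parcel=S56: ✗
parcel=S71: ✗
parcel=S25: ✗
parcel=S70: ✓ → 172
parcel=S40: ✓ → 111
width_cm_avg = (145 + 67 + 105 + 96 + 7 + 172 + 111) / 7 = 100.4285714286

100.4285714286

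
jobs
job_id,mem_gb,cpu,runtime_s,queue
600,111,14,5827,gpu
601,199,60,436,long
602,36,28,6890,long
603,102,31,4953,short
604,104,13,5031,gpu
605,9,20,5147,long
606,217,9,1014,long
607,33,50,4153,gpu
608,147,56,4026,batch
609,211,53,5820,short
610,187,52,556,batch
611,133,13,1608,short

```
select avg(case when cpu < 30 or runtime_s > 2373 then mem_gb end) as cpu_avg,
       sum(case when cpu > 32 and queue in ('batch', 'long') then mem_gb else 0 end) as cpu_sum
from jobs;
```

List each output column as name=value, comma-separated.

cpu_avg=110.3, cpu_sum=533

[cpu_avg: cpu < 30 or runtime_s > 2373]
job_id=600: ✓ → 111
job_id=601: ✗
job_id=602: ✓ → 36
job_id=603: ✓ → 102
job_id=604: ✓ → 104
job_id=605: ✓ → 9
job_id=606: ✓ → 217
job_id=607: ✓ → 33
job_id=608: ✓ → 147
job_id=609: ✓ → 211
job_id=610: ✗
job_id=611: ✓ → 133
cpu_avg = (111 + 36 + 102 + 104 + 9 + 217 + 33 + 147 + 211 + 133) / 10 = 110.3
—
[cpu_sum: cpu > 32 and queue in ('batch', 'long')]
job_id=600: ✗
job_id=601: ✓ → 199
job_id=602: ✗
job_id=603: ✗
job_id=604: ✗
job_id=605: ✗
job_id=606: ✗
job_id=607: ✗
job_id=608: ✓ → 147
job_id=609: ✗
job_id=610: ✓ → 187
job_id=611: ✗
cpu_sum = 199 + 147 + 187 = 533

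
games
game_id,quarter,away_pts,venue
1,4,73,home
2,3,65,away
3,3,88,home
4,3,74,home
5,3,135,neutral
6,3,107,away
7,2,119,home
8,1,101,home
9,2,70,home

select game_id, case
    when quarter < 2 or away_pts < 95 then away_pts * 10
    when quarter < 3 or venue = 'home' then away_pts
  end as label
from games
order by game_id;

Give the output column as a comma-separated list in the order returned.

730, 650, 880, 740, NULL, NULL, 119, 1010, 700

game_id=1: quarter < 2 or away_pts < 95 → 730
game_id=2: quarter < 2 or away_pts < 95 → 650
game_id=3: quarter < 2 or away_pts < 95 → 880
game_id=4: quarter < 2 or away_pts < 95 → 740
game_id=5: (no match → NULL) → NULL
game_id=6: (no match → NULL) → NULL
game_id=7: quarter < 3 or venue = 'home' → 119
game_id=8: quarter < 2 or away_pts < 95 → 1010
game_id=9: quarter < 2 or away_pts < 95 → 700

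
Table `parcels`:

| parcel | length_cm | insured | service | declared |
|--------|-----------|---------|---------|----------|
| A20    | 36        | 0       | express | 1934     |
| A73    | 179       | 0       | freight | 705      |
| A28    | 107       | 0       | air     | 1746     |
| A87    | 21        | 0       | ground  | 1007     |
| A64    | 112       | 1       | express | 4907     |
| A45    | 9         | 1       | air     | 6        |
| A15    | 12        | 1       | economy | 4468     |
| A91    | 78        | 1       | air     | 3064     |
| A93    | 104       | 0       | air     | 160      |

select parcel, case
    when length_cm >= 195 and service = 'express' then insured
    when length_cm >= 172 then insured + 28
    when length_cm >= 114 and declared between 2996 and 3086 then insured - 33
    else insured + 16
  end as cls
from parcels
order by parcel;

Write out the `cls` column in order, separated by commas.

parcel=A15: ELSE → 17
parcel=A20: ELSE → 16
parcel=A28: ELSE → 16
parcel=A45: ELSE → 17
parcel=A64: ELSE → 17
parcel=A73: length_cm >= 172 → 28
parcel=A87: ELSE → 16
parcel=A91: ELSE → 17
parcel=A93: ELSE → 16

17, 16, 16, 17, 17, 28, 16, 17, 16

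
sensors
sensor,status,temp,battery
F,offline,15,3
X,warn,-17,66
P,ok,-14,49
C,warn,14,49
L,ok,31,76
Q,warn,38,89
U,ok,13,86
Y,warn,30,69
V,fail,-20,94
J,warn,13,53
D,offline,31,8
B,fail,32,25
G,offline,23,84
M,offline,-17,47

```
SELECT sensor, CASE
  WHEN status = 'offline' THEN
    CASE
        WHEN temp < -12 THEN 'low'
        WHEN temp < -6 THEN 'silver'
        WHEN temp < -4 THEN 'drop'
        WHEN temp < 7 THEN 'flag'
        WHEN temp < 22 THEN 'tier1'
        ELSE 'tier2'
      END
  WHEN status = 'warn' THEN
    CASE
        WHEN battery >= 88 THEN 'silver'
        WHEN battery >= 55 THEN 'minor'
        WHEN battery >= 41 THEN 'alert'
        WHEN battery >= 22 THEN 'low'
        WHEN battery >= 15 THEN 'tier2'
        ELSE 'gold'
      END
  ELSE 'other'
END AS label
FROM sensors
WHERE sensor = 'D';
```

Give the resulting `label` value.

sensor = D: status=offline, temp=31, battery=8.
status='offline' → inner[ELSE] → tier2

tier2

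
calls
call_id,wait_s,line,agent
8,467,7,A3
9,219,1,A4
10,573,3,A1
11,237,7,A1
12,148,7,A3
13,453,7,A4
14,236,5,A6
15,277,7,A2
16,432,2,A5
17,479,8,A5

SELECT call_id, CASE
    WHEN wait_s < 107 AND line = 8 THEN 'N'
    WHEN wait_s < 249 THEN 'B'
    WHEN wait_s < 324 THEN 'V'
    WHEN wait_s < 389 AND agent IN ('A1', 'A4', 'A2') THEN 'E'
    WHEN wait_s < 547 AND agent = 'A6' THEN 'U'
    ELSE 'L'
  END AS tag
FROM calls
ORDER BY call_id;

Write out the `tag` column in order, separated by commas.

L, B, L, B, B, L, B, V, L, L

call_id=8: ELSE → L
call_id=9: wait_s < 249 → B
call_id=10: ELSE → L
call_id=11: wait_s < 249 → B
call_id=12: wait_s < 249 → B
call_id=13: ELSE → L
call_id=14: wait_s < 249 → B
call_id=15: wait_s < 324 → V
call_id=16: ELSE → L
call_id=17: ELSE → L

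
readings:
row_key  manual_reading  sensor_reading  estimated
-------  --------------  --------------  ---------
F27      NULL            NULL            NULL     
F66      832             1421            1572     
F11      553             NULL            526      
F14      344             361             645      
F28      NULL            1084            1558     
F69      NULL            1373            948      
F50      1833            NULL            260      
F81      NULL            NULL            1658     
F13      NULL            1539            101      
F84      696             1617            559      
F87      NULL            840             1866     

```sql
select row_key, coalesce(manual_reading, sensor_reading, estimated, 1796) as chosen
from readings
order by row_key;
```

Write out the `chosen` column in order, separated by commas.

553, 1539, 344, 1796, 1084, 1833, 832, 1373, 1658, 696, 840

row_key=F11: manual_reading=553 → 553
row_key=F13: manual_reading=NULL, sensor_reading=1539 → 1539
row_key=F14: manual_reading=344 → 344
row_key=F27: manual_reading=NULL, sensor_reading=NULL, estimated=NULL, → literal 1796 → 1796
row_key=F28: manual_reading=NULL, sensor_reading=1084 → 1084
row_key=F50: manual_reading=1833 → 1833
row_key=F66: manual_reading=832 → 832
row_key=F69: manual_reading=NULL, sensor_reading=1373 → 1373
row_key=F81: manual_reading=NULL, sensor_reading=NULL, estimated=1658 → 1658
row_key=F84: manual_reading=696 → 696
row_key=F87: manual_reading=NULL, sensor_reading=840 → 840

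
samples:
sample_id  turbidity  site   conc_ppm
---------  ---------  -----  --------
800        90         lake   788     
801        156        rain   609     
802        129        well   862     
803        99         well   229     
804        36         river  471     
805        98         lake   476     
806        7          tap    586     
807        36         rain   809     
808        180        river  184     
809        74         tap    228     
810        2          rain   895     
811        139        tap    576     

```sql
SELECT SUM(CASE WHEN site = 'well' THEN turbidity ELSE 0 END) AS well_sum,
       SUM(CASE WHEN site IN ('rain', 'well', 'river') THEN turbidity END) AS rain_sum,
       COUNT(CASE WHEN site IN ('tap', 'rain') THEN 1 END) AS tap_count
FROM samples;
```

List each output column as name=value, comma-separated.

well_sum=228, rain_sum=638, tap_count=6

[well_sum: site = 'well']
sample_id=800: ✗
sample_id=801: ✗
sample_id=802: ✓ → 129
sample_id=803: ✓ → 99
sample_id=804: ✗
sample_id=805: ✗
sample_id=806: ✗
sample_id=807: ✗
sample_id=808: ✗
sample_id=809: ✗
sample_id=810: ✗
sample_id=811: ✗
well_sum = 129 + 99 = 228
—
[rain_sum: site IN ('rain', 'well', 'river')]
sample_id=800: ✗
sample_id=801: ✓ → 156
sample_id=802: ✓ → 129
sample_id=803: ✓ → 99
sample_id=804: ✓ → 36
sample_id=805: ✗
sample_id=806: ✗
sample_id=807: ✓ → 36
sample_id=808: ✓ → 180
sample_id=809: ✗
sample_id=810: ✓ → 2
sample_id=811: ✗
rain_sum = 156 + 129 + 99 + 36 + 36 + 180 + 2 = 638
—
[tap_count: site IN ('tap', 'rain')]
sample_id=800: ✗
sample_id=801: ✓ → 1
sample_id=802: ✗
sample_id=803: ✗
sample_id=804: ✗
sample_id=805: ✗
sample_id=806: ✓ → 1
sample_id=807: ✓ → 1
sample_id=808: ✗
sample_id=809: ✓ → 1
sample_id=810: ✓ → 1
sample_id=811: ✓ → 1
tap_count = COUNT(1, 1, 1, 1, 1, 1) = 6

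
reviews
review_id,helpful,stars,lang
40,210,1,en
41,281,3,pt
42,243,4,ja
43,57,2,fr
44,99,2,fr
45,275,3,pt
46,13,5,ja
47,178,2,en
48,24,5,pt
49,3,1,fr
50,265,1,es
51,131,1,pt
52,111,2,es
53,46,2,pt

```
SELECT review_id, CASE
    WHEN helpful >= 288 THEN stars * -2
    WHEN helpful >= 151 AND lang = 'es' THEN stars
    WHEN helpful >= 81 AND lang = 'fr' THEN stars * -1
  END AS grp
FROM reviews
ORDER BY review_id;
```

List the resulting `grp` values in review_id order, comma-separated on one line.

NULL, NULL, NULL, NULL, -2, NULL, NULL, NULL, NULL, NULL, 1, NULL, NULL, NULL

review_id=40: (no match → NULL) → NULL
review_id=41: (no match → NULL) → NULL
review_id=42: (no match → NULL) → NULL
review_id=43: (no match → NULL) → NULL
review_id=44: helpful >= 81 AND lang = 'fr' → -2
review_id=45: (no match → NULL) → NULL
review_id=46: (no match → NULL) → NULL
review_id=47: (no match → NULL) → NULL
review_id=48: (no match → NULL) → NULL
review_id=49: (no match → NULL) → NULL
review_id=50: helpful >= 151 AND lang = 'es' → 1
review_id=51: (no match → NULL) → NULL
review_id=52: (no match → NULL) → NULL
review_id=53: (no match → NULL) → NULL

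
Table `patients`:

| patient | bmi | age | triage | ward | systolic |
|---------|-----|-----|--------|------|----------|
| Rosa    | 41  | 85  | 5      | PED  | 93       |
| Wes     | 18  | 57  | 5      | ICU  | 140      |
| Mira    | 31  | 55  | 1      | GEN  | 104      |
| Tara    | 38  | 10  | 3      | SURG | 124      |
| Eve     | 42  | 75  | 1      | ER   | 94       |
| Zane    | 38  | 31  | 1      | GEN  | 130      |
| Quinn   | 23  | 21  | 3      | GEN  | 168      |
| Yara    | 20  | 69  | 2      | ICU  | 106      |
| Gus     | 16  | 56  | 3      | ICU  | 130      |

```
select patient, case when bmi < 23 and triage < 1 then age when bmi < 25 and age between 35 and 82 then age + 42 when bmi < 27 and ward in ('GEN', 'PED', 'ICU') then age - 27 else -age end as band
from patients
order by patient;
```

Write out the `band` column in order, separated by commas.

patient=Eve: ELSE → -75
patient=Gus: bmi < 25 and age between 35 and 82 → 98
patient=Mira: ELSE → -55
patient=Quinn: bmi < 27 and ward in ('GEN', 'PED', 'ICU') → -6
patient=Rosa: ELSE → -85
patient=Tara: ELSE → -10
patient=Wes: bmi < 25 and age between 35 and 82 → 99
patient=Yara: bmi < 25 and age between 35 and 82 → 111
patient=Zane: ELSE → -31

-75, 98, -55, -6, -85, -10, 99, 111, -31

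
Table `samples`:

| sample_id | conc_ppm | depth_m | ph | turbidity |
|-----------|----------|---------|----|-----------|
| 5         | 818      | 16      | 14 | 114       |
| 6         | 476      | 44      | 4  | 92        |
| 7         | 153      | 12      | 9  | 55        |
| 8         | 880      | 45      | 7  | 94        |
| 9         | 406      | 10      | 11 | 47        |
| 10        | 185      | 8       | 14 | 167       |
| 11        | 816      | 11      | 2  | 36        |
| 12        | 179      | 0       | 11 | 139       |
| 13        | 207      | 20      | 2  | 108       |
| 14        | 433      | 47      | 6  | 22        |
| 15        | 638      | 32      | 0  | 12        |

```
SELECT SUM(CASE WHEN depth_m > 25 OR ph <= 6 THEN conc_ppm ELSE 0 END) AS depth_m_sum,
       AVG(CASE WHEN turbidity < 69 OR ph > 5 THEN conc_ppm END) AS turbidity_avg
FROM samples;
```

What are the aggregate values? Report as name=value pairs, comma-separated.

[depth_m_sum: depth_m > 25 OR ph <= 6]
sample_id=5: ✗
sample_id=6: ✓ → 476
sample_id=7: ✗
sample_id=8: ✓ → 880
sample_id=9: ✗
sample_id=10: ✗
sample_id=11: ✓ → 816
sample_id=12: ✗
sample_id=13: ✓ → 207
sample_id=14: ✓ → 433
sample_id=15: ✓ → 638
depth_m_sum = 476 + 880 + 816 + 207 + 433 + 638 = 3450
—
[turbidity_avg: turbidity < 69 OR ph > 5]
sample_id=5: ✓ → 818
sample_id=6: ✗
sample_id=7: ✓ → 153
sample_id=8: ✓ → 880
sample_id=9: ✓ → 406
sample_id=10: ✓ → 185
sample_id=11: ✓ → 816
sample_id=12: ✓ → 179
sample_id=13: ✗
sample_id=14: ✓ → 433
sample_id=15: ✓ → 638
turbidity_avg = (818 + 153 + 880 + 406 + 185 + 816 + 179 + 433 + 638) / 9 = 500.8888888889

depth_m_sum=3450, turbidity_avg=500.8888888889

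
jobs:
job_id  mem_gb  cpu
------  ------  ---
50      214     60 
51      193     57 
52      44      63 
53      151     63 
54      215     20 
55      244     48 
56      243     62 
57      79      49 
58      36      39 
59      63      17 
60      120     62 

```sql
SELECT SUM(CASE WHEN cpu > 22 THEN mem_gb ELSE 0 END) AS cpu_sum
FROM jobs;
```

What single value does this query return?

job_id=50: ✓ → 214
job_id=51: ✓ → 193
job_id=52: ✓ → 44
job_id=53: ✓ → 151
job_id=54: ✗
job_id=55: ✓ → 244
job_id=56: ✓ → 243
job_id=57: ✓ → 79
job_id=58: ✓ → 36
job_id=59: ✗
job_id=60: ✓ → 120
cpu_sum = 214 + 193 + 44 + 151 + 244 + 243 + 79 + 36 + 120 = 1324

1324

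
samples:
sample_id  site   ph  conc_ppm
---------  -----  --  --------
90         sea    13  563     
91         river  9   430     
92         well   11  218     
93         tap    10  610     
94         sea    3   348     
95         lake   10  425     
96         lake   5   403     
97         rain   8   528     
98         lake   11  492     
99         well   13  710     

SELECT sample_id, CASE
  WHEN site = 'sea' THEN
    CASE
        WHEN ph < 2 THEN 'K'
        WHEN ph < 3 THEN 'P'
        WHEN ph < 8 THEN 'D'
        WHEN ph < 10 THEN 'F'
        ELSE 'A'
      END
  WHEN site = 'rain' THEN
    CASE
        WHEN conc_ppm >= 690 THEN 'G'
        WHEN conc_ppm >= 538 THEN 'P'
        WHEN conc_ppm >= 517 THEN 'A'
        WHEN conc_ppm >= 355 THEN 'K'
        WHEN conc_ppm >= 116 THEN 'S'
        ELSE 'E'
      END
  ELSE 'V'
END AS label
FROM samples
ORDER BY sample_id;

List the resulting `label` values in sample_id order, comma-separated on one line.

sample_id=90: site='sea' → inner[ELSE] → A
sample_id=91: site='river' → outer ELSE → V
sample_id=92: site='well' → outer ELSE → V
sample_id=93: site='tap' → outer ELSE → V
sample_id=94: site='sea' → inner[ph < 8] → D
sample_id=95: site='lake' → outer ELSE → V
sample_id=96: site='lake' → outer ELSE → V
sample_id=97: site='rain' → inner[conc_ppm >= 517] → A
sample_id=98: site='lake' → outer ELSE → V
sample_id=99: site='well' → outer ELSE → V

A, V, V, V, D, V, V, A, V, V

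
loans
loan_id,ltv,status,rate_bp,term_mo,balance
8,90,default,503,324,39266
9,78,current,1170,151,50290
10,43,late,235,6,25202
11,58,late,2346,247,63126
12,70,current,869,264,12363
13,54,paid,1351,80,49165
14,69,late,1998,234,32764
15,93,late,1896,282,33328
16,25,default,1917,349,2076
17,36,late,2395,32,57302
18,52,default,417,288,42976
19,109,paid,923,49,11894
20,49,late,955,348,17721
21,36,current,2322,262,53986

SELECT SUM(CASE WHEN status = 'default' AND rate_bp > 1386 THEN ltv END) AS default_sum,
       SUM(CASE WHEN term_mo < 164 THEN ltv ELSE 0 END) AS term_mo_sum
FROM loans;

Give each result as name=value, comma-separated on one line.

default_sum=25, term_mo_sum=320

[default_sum: status = 'default' AND rate_bp > 1386]
loan_id=8: ✗
loan_id=9: ✗
loan_id=10: ✗
loan_id=11: ✗
loan_id=12: ✗
loan_id=13: ✗
loan_id=14: ✗
loan_id=15: ✗
loan_id=16: ✓ → 25
loan_id=17: ✗
loan_id=18: ✗
loan_id=19: ✗
loan_id=20: ✗
loan_id=21: ✗
default_sum = 25
—
[term_mo_sum: term_mo < 164]
loan_id=8: ✗
loan_id=9: ✓ → 78
loan_id=10: ✓ → 43
loan_id=11: ✗
loan_id=12: ✗
loan_id=13: ✓ → 54
loan_id=14: ✗
loan_id=15: ✗
loan_id=16: ✗
loan_id=17: ✓ → 36
loan_id=18: ✗
loan_id=19: ✓ → 109
loan_id=20: ✗
loan_id=21: ✗
term_mo_sum = 78 + 43 + 54 + 36 + 109 = 320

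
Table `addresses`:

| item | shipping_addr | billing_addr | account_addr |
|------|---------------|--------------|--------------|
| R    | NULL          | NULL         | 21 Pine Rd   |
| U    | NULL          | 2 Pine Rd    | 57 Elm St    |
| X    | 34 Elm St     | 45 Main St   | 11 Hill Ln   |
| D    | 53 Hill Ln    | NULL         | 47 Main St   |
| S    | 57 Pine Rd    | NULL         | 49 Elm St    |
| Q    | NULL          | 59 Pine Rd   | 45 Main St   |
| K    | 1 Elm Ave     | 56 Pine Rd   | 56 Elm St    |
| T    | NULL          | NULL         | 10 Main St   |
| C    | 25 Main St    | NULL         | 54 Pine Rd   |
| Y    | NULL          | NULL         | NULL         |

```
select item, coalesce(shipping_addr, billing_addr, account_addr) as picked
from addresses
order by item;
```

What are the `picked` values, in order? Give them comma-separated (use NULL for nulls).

item=C: shipping_addr=25 Main St → 25 Main St
item=D: shipping_addr=53 Hill Ln → 53 Hill Ln
item=K: shipping_addr=1 Elm Ave → 1 Elm Ave
item=Q: shipping_addr=NULL, billing_addr=59 Pine Rd → 59 Pine Rd
item=R: shipping_addr=NULL, billing_addr=NULL, account_addr=21 Pine Rd → 21 Pine Rd
item=S: shipping_addr=57 Pine Rd → 57 Pine Rd
item=T: shipping_addr=NULL, billing_addr=NULL, account_addr=10 Main St → 10 Main St
item=U: shipping_addr=NULL, billing_addr=2 Pine Rd → 2 Pine Rd
item=X: shipping_addr=34 Elm St → 34 Elm St
item=Y: shipping_addr=NULL, billing_addr=NULL, account_addr=NULL (all NULL) → NULL

25 Main St, 53 Hill Ln, 1 Elm Ave, 59 Pine Rd, 21 Pine Rd, 57 Pine Rd, 10 Main St, 2 Pine Rd, 34 Elm St, NULL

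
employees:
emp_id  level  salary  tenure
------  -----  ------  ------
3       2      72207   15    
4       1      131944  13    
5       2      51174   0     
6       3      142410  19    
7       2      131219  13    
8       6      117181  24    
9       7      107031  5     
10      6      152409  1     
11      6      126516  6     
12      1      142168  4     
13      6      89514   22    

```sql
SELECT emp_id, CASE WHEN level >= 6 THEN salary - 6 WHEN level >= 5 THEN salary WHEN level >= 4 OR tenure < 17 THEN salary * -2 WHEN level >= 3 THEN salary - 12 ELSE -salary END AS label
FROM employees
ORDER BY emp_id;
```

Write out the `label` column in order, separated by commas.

-144414, -263888, -102348, 142398, -262438, 117175, 107025, 152403, 126510, -284336, 89508

emp_id=3: level >= 4 OR tenure < 17 → -144414
emp_id=4: level >= 4 OR tenure < 17 → -263888
emp_id=5: level >= 4 OR tenure < 17 → -102348
emp_id=6: level >= 3 → 142398
emp_id=7: level >= 4 OR tenure < 17 → -262438
emp_id=8: level >= 6 → 117175
emp_id=9: level >= 6 → 107025
emp_id=10: level >= 6 → 152403
emp_id=11: level >= 6 → 126510
emp_id=12: level >= 4 OR tenure < 17 → -284336
emp_id=13: level >= 6 → 89508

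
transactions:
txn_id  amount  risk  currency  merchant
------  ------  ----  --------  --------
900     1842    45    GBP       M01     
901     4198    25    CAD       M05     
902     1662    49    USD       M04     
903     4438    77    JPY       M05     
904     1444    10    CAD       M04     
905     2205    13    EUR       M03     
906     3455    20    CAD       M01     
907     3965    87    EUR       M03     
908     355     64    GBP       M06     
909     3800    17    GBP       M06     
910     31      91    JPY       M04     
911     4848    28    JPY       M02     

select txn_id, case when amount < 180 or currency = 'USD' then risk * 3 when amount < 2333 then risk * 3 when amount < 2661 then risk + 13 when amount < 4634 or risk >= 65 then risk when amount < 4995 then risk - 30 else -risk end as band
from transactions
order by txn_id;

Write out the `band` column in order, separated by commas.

135, 25, 147, 77, 30, 39, 20, 87, 192, 17, 273, -2

txn_id=900: amount < 2333 → 135
txn_id=901: amount < 4634 or risk >= 65 → 25
txn_id=902: amount < 180 or currency = 'USD' → 147
txn_id=903: amount < 4634 or risk >= 65 → 77
txn_id=904: amount < 2333 → 30
txn_id=905: amount < 2333 → 39
txn_id=906: amount < 4634 or risk >= 65 → 20
txn_id=907: amount < 4634 or risk >= 65 → 87
txn_id=908: amount < 2333 → 192
txn_id=909: amount < 4634 or risk >= 65 → 17
txn_id=910: amount < 180 or currency = 'USD' → 273
txn_id=911: amount < 4995 → -2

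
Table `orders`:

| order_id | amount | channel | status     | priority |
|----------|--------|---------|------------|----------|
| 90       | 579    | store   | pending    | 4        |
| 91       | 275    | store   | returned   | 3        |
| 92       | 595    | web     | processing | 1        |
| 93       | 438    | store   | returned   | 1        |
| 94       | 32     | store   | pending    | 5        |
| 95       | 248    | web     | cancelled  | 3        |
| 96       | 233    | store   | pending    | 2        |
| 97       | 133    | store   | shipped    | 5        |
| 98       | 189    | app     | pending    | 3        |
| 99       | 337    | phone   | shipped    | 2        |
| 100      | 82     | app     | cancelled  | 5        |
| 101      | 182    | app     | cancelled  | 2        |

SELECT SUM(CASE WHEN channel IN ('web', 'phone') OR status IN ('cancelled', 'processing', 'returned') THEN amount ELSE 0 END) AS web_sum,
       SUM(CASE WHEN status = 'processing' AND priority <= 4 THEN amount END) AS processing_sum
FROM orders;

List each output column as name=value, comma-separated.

web_sum=2157, processing_sum=595

[web_sum: channel IN ('web', 'phone') OR status IN ('cancelled', 'processing', 'returned')]
order_id=90: ✗
order_id=91: ✓ → 275
order_id=92: ✓ → 595
order_id=93: ✓ → 438
order_id=94: ✗
order_id=95: ✓ → 248
order_id=96: ✗
order_id=97: ✗
order_id=98: ✗
order_id=99: ✓ → 337
order_id=100: ✓ → 82
order_id=101: ✓ → 182
web_sum = 275 + 595 + 438 + 248 + 337 + 82 + 182 = 2157
—
[processing_sum: status = 'processing' AND priority <= 4]
order_id=90: ✗
order_id=91: ✗
order_id=92: ✓ → 595
order_id=93: ✗
order_id=94: ✗
order_id=95: ✗
order_id=96: ✗
order_id=97: ✗
order_id=98: ✗
order_id=99: ✗
order_id=100: ✗
order_id=101: ✗
processing_sum = 595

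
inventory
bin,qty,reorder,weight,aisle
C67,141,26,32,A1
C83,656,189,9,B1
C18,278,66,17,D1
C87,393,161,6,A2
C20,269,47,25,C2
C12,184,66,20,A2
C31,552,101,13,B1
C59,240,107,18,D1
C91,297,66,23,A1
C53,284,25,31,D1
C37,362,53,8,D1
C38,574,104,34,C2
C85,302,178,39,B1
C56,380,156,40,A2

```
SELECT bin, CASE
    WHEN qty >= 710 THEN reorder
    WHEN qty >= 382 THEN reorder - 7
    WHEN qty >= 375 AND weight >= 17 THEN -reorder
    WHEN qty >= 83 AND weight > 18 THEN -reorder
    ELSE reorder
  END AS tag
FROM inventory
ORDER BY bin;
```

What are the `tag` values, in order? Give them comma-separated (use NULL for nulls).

-66, 66, -47, 94, 53, 97, -25, -156, 107, -26, 182, -178, 154, -66

bin=C12: qty >= 83 AND weight > 18 → -66
bin=C18: ELSE → 66
bin=C20: qty >= 83 AND weight > 18 → -47
bin=C31: qty >= 382 → 94
bin=C37: ELSE → 53
bin=C38: qty >= 382 → 97
bin=C53: qty >= 83 AND weight > 18 → -25
bin=C56: qty >= 375 AND weight >= 17 → -156
bin=C59: ELSE → 107
bin=C67: qty >= 83 AND weight > 18 → -26
bin=C83: qty >= 382 → 182
bin=C85: qty >= 83 AND weight > 18 → -178
bin=C87: qty >= 382 → 154
bin=C91: qty >= 83 AND weight > 18 → -66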